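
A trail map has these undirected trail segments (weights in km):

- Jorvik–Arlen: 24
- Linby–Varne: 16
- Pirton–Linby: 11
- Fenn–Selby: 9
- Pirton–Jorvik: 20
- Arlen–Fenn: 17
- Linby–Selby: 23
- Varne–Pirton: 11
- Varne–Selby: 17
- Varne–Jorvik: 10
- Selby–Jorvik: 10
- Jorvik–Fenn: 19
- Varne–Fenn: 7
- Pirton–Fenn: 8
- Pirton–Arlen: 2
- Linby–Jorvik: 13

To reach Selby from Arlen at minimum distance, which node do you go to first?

Compare a few routes:
Arlen - Pirton - Varne - Fenn - Selby: 2+11+7+9 = 29
Arlen - Pirton - Fenn - Selby: 2+8+9 = 19
Arlen - Fenn - Selby: 17+9 = 26
Cheapest is Arlen - Pirton - Fenn - Selby at 19 km.
So from Arlen the first move is to Pirton.

Pirton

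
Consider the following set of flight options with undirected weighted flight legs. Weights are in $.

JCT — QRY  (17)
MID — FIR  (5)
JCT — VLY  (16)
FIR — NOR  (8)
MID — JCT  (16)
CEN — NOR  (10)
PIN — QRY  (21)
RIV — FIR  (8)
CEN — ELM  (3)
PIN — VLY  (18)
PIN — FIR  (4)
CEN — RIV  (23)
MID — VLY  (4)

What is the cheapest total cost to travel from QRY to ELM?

$46

Settle nodes by increasing distance from QRY:
QRY: 0
JCT: 17  (via QRY)
PIN: 21  (via QRY)
FIR: 25  (via PIN)
MID: 30  (via FIR)
NOR: 33  (via FIR)
VLY: 33  (via JCT)
RIV: 33  (via FIR)
CEN: 43  (via NOR)
ELM: 46  (via CEN)
Shortest route: QRY–PIN–FIR–NOR–CEN–ELM = $46.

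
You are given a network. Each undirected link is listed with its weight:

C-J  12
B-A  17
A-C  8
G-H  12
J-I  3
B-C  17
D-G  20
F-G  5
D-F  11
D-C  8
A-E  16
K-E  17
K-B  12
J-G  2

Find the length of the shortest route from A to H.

Shortest distances from A:
A: 0
C: 8  (via A)
D: 16  (via C)
E: 16  (via A)
B: 17  (via A)
J: 20  (via C)
G: 22  (via J)
I: 23  (via J)
F: 27  (via D)
K: 29  (via B)
H: 34  (via G)
Shortest route: A → C → J → G → H = 34.

34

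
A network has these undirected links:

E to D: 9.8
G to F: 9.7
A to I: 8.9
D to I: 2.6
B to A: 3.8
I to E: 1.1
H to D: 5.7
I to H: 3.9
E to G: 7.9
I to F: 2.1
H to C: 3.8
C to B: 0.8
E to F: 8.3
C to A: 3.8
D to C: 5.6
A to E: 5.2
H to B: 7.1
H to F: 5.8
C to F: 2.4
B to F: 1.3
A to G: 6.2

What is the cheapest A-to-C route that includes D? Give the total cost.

14.5

Best A to D: A → E → I → D costing 8.9
Best D to C: D → C costing 5.6
Total via D: 8.9 + 5.6 = 14.5.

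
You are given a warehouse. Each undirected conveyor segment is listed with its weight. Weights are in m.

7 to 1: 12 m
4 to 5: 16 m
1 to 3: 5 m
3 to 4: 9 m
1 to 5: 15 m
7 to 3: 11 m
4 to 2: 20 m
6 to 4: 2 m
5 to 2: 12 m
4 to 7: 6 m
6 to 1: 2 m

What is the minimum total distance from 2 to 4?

20 m

Compare a few routes:
2 → 4: 20 = 20
2 → 5 → 4: 12+16 = 28
2 → 5 → 1 → 6 → 4: 12+15+2+2 = 31
The minimum is 20 m via 2 → 4.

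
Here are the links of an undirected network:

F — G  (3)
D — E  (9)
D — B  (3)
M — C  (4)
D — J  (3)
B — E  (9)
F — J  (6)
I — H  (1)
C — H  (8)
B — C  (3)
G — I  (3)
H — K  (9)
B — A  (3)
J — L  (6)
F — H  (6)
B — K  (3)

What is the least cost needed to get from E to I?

Shortest distances from E:
E: 0
B: 9  (via E)
D: 9  (via E)
A: 12  (via B)
C: 12  (via B)
J: 12  (via D)
K: 12  (via B)
M: 16  (via C)
F: 18  (via J)
L: 18  (via J)
H: 20  (via C)
G: 21  (via F)
I: 21  (via H)
Shortest route: E–B–C–H–I = 21.

21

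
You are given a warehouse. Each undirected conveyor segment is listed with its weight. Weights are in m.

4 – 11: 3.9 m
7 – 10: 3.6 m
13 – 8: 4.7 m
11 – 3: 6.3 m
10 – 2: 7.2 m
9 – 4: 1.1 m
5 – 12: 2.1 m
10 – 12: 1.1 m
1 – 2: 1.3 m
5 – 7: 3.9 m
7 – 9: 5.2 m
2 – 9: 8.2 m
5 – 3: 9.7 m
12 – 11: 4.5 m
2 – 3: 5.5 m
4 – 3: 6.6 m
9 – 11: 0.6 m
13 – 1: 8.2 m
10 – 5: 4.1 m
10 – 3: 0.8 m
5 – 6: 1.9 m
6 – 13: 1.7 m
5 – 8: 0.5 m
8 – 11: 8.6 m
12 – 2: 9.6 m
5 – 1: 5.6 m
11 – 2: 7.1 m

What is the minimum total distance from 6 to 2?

8.8 m

Candidate routes:
6 - 5 - 1 - 2: 1.9+5.6+1.3 = 8.8
6 - 13 - 1 - 2: 1.7+8.2+1.3 = 11.2
6 - 5 - 12 - 10 - 3 - 2: 1.9+2.1+1.1+0.8+5.5 = 11.4
6 - 5 - 12 - 10 - 2: 1.9+2.1+1.1+7.2 = 12.3
Cheapest is 6 - 5 - 1 - 2 at 8.8 m.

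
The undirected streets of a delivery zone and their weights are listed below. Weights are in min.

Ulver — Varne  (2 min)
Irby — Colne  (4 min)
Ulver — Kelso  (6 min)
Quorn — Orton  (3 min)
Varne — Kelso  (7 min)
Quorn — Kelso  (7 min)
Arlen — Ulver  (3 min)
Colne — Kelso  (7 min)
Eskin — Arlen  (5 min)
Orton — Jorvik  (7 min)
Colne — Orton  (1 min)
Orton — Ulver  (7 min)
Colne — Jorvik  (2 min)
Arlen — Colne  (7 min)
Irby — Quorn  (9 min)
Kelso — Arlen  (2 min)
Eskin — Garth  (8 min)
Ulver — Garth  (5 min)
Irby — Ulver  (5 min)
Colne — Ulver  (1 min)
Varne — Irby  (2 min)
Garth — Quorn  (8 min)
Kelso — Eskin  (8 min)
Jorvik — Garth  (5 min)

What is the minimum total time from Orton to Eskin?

Settle nodes by increasing distance from Orton:
Orton: 0
Colne: 1  (via Orton)
Ulver: 2  (via Colne)
Quorn: 3  (via Orton)
Jorvik: 3  (via Colne)
Varne: 4  (via Ulver)
Irby: 5  (via Colne)
Arlen: 5  (via Ulver)
Garth: 7  (via Ulver)
Kelso: 7  (via Arlen)
Eskin: 10  (via Arlen)
Shortest route: Orton → Colne → Ulver → Arlen → Eskin = 10 min.

10 min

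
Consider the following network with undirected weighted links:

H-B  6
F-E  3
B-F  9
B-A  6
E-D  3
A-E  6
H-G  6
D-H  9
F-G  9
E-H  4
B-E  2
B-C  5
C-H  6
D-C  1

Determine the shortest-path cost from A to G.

Enumerating some paths:
A → B → H → G: 6+6+6 = 18
A → E → H → G: 6+4+6 = 16
The minimum is 16 via A → E → H → G.

16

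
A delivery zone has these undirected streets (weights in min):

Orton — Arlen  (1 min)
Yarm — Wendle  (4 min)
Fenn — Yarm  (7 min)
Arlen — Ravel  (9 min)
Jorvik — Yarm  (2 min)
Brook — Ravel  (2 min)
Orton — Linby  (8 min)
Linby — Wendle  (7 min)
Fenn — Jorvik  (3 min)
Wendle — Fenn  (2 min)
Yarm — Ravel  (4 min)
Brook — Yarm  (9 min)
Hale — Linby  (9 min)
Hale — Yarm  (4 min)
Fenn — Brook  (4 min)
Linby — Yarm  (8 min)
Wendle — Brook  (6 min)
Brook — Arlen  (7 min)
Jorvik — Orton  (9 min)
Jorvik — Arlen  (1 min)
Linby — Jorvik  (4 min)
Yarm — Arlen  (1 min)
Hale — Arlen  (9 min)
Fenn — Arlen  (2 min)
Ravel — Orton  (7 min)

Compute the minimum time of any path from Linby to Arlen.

5 min

Shortest distances from Linby:
Linby: 0
Jorvik: 4  (via Linby)
Arlen: 5  (via Jorvik)
Shortest route: Linby → Jorvik → Arlen = 5 min.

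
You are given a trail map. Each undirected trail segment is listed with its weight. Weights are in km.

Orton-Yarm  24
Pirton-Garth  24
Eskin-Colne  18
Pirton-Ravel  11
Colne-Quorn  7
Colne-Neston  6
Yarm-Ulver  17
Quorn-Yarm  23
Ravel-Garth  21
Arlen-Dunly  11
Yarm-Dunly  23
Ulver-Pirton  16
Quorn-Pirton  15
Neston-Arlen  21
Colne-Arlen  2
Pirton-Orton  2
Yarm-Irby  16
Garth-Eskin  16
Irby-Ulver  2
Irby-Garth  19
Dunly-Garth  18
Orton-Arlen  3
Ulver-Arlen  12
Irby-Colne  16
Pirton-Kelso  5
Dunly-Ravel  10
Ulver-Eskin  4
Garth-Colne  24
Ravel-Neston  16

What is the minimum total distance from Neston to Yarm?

Settle nodes by increasing distance from Neston:
Neston: 0
Colne: 6  (via Neston)
Arlen: 8  (via Colne)
Orton: 11  (via Arlen)
Quorn: 13  (via Colne)
Pirton: 13  (via Orton)
Ravel: 16  (via Neston)
Kelso: 18  (via Pirton)
Dunly: 19  (via Arlen)
Ulver: 20  (via Arlen)
Irby: 22  (via Colne)
Eskin: 24  (via Colne)
Garth: 30  (via Colne)
Yarm: 35  (via Orton)
Shortest route: Neston → Colne → Arlen → Orton → Yarm = 35 km.

35 km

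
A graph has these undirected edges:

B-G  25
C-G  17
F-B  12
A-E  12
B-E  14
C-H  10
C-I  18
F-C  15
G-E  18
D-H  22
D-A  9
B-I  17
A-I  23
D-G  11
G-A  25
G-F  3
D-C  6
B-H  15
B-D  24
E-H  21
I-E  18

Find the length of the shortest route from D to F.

Enumerating some paths:
D–C–G–F: 6+17+3 = 26
D–C–F: 6+15 = 21
D–G–F: 11+3 = 14
The minimum is 14 via D–G–F.

14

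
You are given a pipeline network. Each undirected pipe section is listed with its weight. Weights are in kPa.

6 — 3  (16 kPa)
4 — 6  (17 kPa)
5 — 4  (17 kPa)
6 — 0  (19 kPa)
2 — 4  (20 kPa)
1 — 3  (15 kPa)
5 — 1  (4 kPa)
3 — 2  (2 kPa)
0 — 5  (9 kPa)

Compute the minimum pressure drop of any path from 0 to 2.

30 kPa

Shortest distances from 0:
0: 0
5: 9  (via 0)
1: 13  (via 5)
6: 19  (via 0)
4: 26  (via 5)
3: 28  (via 1)
2: 30  (via 3)
Shortest route: 0 → 5 → 1 → 3 → 2 = 30 kPa.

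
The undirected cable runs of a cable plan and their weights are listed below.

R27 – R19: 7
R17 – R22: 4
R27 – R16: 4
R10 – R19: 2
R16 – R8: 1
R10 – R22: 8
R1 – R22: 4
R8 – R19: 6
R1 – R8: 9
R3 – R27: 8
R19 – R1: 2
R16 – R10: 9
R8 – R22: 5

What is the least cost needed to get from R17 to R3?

22

Compare a few routes:
R17 - R22 - R1 - R19 - R27 - R3: 4+4+2+7+8 = 25
R17 - R22 - R10 - R19 - R27 - R3: 4+8+2+7+8 = 29
R17 - R22 - R8 - R16 - R27 - R3: 4+5+1+4+8 = 22
Cheapest is R17 - R22 - R8 - R16 - R27 - R3 at 22.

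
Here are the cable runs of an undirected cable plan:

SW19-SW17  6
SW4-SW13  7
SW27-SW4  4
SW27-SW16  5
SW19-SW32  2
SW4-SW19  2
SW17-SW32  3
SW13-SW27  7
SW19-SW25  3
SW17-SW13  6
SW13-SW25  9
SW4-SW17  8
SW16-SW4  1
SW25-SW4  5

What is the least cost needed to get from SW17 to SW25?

8

Compare a few routes:
SW17–SW19–SW25: 6+3 = 9
SW17–SW32–SW19–SW25: 3+2+3 = 8
The minimum is 8 via SW17–SW32–SW19–SW25.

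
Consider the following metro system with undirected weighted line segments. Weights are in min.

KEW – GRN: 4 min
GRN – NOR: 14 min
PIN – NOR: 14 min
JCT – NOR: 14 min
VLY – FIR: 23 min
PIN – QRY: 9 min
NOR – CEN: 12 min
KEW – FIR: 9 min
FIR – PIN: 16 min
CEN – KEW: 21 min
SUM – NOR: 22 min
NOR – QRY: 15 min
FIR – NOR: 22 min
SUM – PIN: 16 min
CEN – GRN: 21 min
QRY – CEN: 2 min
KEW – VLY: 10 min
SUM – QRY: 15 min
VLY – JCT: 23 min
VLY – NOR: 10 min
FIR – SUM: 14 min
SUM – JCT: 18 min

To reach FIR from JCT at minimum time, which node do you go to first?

SUM

Candidate routes:
JCT → NOR → FIR: 14+22 = 36
JCT → SUM → FIR: 18+14 = 32
JCT → VLY → KEW → FIR: 23+10+9 = 42
JCT → NOR → GRN → KEW → FIR: 14+14+4+9 = 41
The minimum is 32 min via JCT → SUM → FIR.
So from JCT the first move is to SUM.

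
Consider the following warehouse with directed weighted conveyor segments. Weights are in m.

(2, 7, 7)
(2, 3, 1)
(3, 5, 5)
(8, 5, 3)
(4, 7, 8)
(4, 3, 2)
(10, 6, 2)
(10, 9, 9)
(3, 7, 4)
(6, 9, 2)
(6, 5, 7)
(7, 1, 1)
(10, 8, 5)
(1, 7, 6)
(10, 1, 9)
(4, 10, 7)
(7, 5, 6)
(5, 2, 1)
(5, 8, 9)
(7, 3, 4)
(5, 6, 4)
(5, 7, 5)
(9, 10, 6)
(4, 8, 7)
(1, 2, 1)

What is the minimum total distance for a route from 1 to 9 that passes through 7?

Shortest 1→7: 1–7 = 6
Shortest 7→9: 7–5–6–9 = 12
Total via 7: 6 + 12 = 18 m.

18 m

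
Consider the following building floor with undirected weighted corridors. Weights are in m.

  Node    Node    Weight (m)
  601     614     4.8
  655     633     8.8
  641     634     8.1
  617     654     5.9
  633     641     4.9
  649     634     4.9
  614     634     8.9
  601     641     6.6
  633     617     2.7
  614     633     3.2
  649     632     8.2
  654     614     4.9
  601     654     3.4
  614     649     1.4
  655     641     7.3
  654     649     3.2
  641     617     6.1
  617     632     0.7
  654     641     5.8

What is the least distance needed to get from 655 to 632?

12.2 m

Compare a few routes:
655–641–633–617–632: 7.3+4.9+2.7+0.7 = 15.6
655–641–617–632: 7.3+6.1+0.7 = 14.1
655–633–617–632: 8.8+2.7+0.7 = 12.2
The minimum is 12.2 m via 655–633–617–632.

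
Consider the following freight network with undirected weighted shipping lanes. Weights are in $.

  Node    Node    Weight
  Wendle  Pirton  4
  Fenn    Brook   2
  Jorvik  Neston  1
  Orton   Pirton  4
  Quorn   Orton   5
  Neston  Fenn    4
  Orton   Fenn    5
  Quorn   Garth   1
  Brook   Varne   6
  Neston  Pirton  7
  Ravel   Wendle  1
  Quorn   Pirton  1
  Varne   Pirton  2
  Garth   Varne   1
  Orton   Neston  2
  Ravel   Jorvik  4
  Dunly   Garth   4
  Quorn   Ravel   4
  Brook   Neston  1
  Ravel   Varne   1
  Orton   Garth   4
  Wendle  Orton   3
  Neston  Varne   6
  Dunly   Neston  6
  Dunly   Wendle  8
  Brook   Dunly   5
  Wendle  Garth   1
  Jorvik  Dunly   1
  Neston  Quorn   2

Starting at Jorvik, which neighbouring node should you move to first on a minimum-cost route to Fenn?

Neston

Candidate routes:
Jorvik–Neston–Brook–Fenn: 1+1+2 = 4
Jorvik–Dunly–Brook–Fenn: 1+5+2 = 8
Jorvik–Neston–Fenn: 1+4 = 5
Cheapest is Jorvik–Neston–Brook–Fenn at $4.
So from Jorvik the first move is to Neston.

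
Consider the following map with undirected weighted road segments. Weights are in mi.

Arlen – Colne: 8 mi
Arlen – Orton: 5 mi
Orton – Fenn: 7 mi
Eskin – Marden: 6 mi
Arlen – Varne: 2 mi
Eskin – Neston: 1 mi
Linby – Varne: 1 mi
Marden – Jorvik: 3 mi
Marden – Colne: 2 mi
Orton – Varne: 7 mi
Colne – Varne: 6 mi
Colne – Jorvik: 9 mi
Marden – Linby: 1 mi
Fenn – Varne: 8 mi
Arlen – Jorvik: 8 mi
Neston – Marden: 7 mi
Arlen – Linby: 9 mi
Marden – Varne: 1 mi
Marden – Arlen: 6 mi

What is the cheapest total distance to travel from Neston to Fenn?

16 mi

Settle nodes by increasing distance from Neston:
Neston: 0
Eskin: 1  (via Neston)
Marden: 7  (via Neston)
Varne: 8  (via Marden)
Linby: 8  (via Marden)
Colne: 9  (via Marden)
Arlen: 10  (via Varne)
Jorvik: 10  (via Marden)
Orton: 15  (via Varne)
Fenn: 16  (via Varne)
Shortest route: Neston → Marden → Varne → Fenn = 16 mi.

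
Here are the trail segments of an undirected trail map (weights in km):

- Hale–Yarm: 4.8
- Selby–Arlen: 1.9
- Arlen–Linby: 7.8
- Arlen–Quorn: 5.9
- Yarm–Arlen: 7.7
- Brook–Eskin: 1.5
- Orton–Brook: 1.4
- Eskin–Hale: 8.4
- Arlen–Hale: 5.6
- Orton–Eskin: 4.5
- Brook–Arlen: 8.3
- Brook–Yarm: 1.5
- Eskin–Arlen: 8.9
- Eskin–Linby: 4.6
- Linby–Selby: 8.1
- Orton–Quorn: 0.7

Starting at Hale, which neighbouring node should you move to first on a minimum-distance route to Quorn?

Candidate routes:
Hale–Eskin–Brook–Orton–Quorn: 8.4+1.5+1.4+0.7 = 12
Hale–Yarm–Brook–Orton–Quorn: 4.8+1.5+1.4+0.7 = 8.4
Hale–Arlen–Quorn: 5.6+5.9 = 11.5
The minimum is 8.4 km via Hale–Yarm–Brook–Orton–Quorn.
So from Hale the first move is to Yarm.

Yarm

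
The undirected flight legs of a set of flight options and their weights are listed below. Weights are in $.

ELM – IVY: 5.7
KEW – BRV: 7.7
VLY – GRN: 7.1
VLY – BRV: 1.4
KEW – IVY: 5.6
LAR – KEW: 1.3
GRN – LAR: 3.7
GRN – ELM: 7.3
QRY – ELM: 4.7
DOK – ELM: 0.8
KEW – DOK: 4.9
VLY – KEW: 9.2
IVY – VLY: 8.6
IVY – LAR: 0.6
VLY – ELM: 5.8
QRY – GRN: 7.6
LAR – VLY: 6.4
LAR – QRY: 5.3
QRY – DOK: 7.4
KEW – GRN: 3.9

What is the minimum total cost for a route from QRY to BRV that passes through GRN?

$16.1

Best QRY to GRN: QRY → GRN costing 7.6
Best GRN to BRV: GRN → VLY → BRV costing 8.5
Total via GRN: 7.6 + 8.5 = $16.1.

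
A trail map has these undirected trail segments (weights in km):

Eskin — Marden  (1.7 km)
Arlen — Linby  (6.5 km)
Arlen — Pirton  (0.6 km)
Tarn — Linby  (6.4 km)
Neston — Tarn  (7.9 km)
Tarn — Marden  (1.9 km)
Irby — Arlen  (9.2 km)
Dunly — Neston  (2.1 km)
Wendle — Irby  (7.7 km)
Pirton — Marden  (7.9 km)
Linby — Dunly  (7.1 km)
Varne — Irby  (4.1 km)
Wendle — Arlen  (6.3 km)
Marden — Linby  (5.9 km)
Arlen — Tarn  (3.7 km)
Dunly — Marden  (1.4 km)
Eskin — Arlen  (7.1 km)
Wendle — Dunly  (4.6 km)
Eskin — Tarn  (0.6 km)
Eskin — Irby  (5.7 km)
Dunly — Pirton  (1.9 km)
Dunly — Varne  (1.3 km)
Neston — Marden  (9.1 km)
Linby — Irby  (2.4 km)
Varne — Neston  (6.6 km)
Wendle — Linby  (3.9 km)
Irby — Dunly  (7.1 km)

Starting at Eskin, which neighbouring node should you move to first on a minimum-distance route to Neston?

Candidate routes:
Eskin → Tarn → Marden → Dunly → Neston: 0.6+1.9+1.4+2.1 = 6
Eskin → Marden → Dunly → Neston: 1.7+1.4+2.1 = 5.2
Eskin → Tarn → Neston: 0.6+7.9 = 8.5
The minimum is 5.2 km via Eskin → Marden → Dunly → Neston.
So from Eskin the first move is to Marden.

Marden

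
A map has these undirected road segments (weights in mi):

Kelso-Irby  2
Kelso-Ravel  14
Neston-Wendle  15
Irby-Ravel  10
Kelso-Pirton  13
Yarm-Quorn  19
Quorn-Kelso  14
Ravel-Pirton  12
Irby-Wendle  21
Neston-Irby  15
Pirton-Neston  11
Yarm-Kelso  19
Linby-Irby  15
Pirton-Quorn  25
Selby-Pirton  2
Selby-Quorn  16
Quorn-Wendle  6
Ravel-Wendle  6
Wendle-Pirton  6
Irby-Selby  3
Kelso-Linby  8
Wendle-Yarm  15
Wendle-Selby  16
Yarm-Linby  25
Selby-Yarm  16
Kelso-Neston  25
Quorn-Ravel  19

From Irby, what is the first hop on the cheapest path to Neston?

Neston

Candidate routes:
Irby - Selby - Pirton - Neston: 3+2+11 = 16
Irby - Neston: 15 = 15
The minimum is 15 mi via Irby - Neston.
So from Irby the first move is to Neston.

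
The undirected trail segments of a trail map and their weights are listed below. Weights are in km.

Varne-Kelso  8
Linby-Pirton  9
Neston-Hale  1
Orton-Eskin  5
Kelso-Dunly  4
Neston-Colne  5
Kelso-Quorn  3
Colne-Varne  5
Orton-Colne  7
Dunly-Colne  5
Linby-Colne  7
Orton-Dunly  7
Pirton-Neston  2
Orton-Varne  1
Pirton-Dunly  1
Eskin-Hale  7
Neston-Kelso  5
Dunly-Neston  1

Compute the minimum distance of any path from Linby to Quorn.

17 km

Settle nodes by increasing distance from Linby:
Linby: 0
Colne: 7  (via Linby)
Pirton: 9  (via Linby)
Dunly: 10  (via Pirton)
Neston: 11  (via Pirton)
Hale: 12  (via Neston)
Varne: 12  (via Colne)
Orton: 13  (via Varne)
Kelso: 14  (via Dunly)
Quorn: 17  (via Kelso)
Shortest route: Linby–Pirton–Dunly–Kelso–Quorn = 17 km.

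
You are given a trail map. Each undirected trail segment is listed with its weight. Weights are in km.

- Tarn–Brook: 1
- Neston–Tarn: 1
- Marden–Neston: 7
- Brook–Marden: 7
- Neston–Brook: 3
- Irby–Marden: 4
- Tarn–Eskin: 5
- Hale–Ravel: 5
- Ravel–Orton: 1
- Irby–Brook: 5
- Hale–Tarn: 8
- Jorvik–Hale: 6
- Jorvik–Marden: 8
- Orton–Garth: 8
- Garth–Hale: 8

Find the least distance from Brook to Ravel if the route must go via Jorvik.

Best Brook to Jorvik: Brook → Marden → Jorvik costing 15
Shortest Jorvik→Ravel: Jorvik → Hale → Ravel = 11
Total via Jorvik: 15 + 11 = 26 km.

26 km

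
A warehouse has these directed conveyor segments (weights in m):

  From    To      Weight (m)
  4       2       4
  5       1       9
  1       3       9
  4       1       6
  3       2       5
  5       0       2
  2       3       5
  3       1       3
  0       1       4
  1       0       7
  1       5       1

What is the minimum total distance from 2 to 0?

Candidate routes:
2 → 3 → 1 → 0: 5+3+7 = 15
2 → 3 → 1 → 5 → 0: 5+3+1+2 = 11
The minimum is 11 m via 2 → 3 → 1 → 5 → 0.

11 m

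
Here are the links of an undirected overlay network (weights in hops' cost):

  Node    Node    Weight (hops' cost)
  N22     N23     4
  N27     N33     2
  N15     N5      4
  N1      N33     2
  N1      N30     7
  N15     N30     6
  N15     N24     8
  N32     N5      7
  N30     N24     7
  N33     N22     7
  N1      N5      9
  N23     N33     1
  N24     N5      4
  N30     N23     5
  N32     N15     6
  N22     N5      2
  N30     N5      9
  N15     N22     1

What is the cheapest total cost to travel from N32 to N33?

12 hops' cost

Candidate routes:
N32 → N15 → N22 → N23 → N33: 6+1+4+1 = 12
N32 → N15 → N22 → N33: 6+1+7 = 14
N32 → N5 → N22 → N23 → N33: 7+2+4+1 = 14
N32 → N5 → N22 → N33: 7+2+7 = 16
The minimum is 12 hops' cost via N32 → N15 → N22 → N23 → N33.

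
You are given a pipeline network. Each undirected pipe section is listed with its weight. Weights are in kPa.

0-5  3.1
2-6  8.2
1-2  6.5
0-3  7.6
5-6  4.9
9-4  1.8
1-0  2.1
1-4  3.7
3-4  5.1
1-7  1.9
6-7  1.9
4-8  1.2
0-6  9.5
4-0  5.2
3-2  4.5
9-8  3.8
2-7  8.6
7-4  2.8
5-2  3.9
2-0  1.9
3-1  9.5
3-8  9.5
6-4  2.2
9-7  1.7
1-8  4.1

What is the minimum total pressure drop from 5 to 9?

Running Dijkstra from 5:
5: 0
0: 3.1  (via 5)
2: 3.9  (via 5)
6: 4.9  (via 5)
1: 5.2  (via 0)
7: 6.8  (via 6)
4: 7.1  (via 6)
8: 8.3  (via 4)
3: 8.4  (via 2)
9: 8.5  (via 7)
Shortest route: 5 → 6 → 7 → 9 = 8.5 kPa.

8.5 kPa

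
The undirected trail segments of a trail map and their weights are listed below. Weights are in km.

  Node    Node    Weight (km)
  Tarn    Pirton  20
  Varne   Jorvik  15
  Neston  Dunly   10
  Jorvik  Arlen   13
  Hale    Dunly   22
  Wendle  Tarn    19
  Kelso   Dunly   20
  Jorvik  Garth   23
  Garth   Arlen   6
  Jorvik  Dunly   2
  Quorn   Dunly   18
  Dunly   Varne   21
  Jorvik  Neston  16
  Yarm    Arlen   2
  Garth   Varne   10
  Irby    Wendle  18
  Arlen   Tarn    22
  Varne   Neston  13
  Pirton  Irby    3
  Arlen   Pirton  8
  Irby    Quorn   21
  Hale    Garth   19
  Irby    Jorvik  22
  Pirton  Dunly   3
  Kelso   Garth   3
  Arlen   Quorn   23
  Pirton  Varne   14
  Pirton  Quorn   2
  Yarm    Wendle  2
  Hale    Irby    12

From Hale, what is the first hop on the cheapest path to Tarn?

Irby

Enumerating some paths:
Hale–Irby–Pirton–Tarn: 12+3+20 = 35
Hale–Dunly–Pirton–Tarn: 22+3+20 = 45
The minimum is 35 km via Hale–Irby–Pirton–Tarn.
So from Hale the first move is to Irby.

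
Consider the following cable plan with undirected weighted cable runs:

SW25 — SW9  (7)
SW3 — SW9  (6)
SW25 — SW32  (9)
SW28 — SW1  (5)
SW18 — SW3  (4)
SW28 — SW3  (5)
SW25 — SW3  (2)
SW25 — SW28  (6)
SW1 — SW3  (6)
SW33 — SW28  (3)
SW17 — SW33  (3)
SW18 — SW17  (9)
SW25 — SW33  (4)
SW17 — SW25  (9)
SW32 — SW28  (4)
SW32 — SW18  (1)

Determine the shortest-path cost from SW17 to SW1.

Candidate routes:
SW17 → SW33 → SW28 → SW1: 3+3+5 = 11
SW17 → SW33 → SW25 → SW3 → SW1: 3+4+2+6 = 15
SW17 → SW33 → SW28 → SW3 → SW1: 3+3+5+6 = 17
Cheapest is SW17 → SW33 → SW28 → SW1 at 11.

11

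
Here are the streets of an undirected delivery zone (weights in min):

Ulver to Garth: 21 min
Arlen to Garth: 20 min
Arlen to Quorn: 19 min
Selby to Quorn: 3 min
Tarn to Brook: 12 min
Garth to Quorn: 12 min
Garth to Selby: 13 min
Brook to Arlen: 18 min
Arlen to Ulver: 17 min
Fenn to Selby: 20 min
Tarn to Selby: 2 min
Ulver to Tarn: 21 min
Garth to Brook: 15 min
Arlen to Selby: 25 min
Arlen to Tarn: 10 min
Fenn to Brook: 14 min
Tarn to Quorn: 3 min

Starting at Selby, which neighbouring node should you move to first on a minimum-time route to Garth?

Garth

Compare a few routes:
Selby - Quorn - Garth: 3+12 = 15
Selby - Tarn - Quorn - Garth: 2+3+12 = 17
Selby - Garth: 13 = 13
Cheapest is Selby - Garth at 13 min.
So from Selby the first move is to Garth.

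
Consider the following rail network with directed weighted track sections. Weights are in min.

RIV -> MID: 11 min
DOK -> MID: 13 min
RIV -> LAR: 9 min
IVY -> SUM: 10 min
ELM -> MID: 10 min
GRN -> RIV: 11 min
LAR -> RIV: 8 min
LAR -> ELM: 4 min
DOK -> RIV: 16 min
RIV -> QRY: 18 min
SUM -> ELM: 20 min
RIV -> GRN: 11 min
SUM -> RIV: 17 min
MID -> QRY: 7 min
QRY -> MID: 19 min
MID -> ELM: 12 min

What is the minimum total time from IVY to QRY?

45 min

Compare a few routes:
IVY → SUM → ELM → MID → QRY: 10+20+10+7 = 47
IVY → SUM → RIV → QRY: 10+17+18 = 45
Cheapest is IVY → SUM → RIV → QRY at 45 min.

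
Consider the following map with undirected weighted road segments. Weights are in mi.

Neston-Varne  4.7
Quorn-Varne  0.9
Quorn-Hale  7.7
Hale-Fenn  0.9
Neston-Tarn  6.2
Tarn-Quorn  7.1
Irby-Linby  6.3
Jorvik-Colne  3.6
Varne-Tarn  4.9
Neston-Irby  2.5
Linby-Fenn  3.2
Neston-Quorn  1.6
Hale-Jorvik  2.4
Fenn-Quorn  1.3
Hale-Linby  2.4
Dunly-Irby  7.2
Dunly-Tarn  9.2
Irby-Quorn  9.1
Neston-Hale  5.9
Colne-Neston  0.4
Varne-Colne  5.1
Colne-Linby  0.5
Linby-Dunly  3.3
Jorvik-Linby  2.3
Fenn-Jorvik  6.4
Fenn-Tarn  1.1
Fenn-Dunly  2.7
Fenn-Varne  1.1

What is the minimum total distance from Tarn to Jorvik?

Candidate routes:
Tarn → Fenn → Linby → Jorvik: 1.1+3.2+2.3 = 6.6
Tarn → Fenn → Hale → Jorvik: 1.1+0.9+2.4 = 4.4
Cheapest is Tarn → Fenn → Hale → Jorvik at 4.4 mi.

4.4 mi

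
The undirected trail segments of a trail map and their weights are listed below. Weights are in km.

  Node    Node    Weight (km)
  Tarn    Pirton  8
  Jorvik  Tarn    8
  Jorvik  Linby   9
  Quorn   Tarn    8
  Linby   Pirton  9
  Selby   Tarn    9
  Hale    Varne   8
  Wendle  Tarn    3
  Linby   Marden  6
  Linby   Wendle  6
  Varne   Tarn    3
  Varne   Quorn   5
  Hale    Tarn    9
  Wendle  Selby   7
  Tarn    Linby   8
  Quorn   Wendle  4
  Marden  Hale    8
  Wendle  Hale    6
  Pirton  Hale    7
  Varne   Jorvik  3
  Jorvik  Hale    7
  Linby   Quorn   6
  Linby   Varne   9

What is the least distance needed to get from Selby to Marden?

Compare a few routes:
Selby → Wendle → Linby → Marden: 7+6+6 = 19
Selby → Wendle → Hale → Marden: 7+6+8 = 21
Selby → Wendle → Quorn → Linby → Marden: 7+4+6+6 = 23
Selby → Tarn → Linby → Marden: 9+8+6 = 23
The minimum is 19 km via Selby → Wendle → Linby → Marden.

19 km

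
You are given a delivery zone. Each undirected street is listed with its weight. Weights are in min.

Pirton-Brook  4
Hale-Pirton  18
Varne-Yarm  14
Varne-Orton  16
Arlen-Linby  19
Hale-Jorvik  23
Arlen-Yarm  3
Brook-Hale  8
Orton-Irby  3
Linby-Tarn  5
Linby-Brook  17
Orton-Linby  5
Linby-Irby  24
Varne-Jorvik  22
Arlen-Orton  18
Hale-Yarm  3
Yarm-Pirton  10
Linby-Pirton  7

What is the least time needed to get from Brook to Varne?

Candidate routes:
Brook - Pirton - Yarm - Varne: 4+10+14 = 28
Brook - Hale - Yarm - Varne: 8+3+14 = 25
Brook - Pirton - Linby - Orton - Varne: 4+7+5+16 = 32
The minimum is 25 min via Brook - Hale - Yarm - Varne.

25 min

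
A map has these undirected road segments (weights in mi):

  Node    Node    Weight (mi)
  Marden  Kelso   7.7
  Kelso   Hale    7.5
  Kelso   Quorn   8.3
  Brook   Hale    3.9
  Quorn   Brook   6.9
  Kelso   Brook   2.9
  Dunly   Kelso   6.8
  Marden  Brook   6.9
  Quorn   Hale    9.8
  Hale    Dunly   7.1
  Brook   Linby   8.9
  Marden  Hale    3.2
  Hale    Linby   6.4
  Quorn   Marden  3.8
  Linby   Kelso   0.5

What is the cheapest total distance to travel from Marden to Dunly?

Running Dijkstra from Marden:
Marden: 0
Hale: 3.2  (via Marden)
Quorn: 3.8  (via Marden)
Brook: 6.9  (via Marden)
Kelso: 7.7  (via Marden)
Linby: 8.2  (via Kelso)
Dunly: 10.3  (via Hale)
Shortest route: Marden–Hale–Dunly = 10.3 mi.

10.3 mi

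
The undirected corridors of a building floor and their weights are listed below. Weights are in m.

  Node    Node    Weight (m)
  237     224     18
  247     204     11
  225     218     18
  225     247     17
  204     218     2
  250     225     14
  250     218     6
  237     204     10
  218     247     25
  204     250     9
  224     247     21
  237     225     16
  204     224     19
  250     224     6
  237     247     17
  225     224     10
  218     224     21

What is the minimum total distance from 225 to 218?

18 m

Shortest distances from 225:
225: 0
224: 10  (via 225)
250: 14  (via 225)
237: 16  (via 225)
247: 17  (via 225)
218: 18  (via 225)
Shortest route: 225 → 218 = 18 m.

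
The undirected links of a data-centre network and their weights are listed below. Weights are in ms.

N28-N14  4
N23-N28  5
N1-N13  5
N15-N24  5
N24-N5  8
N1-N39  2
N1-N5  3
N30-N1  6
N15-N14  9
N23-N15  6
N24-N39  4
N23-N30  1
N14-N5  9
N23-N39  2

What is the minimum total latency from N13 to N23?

9 ms

Running Dijkstra from N13:
N13: 0
N1: 5  (via N13)
N39: 7  (via N1)
N5: 8  (via N1)
N23: 9  (via N39)
Shortest route: N13–N1–N39–N23 = 9 ms.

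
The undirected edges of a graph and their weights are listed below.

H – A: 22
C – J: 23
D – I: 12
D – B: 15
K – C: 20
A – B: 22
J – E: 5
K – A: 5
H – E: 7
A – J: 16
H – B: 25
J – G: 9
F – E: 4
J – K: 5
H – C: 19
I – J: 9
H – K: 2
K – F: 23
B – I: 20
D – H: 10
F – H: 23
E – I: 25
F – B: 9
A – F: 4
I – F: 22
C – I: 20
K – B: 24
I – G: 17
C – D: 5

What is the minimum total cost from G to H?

16

Running Dijkstra from G:
G: 0
J: 9  (via G)
E: 14  (via J)
K: 14  (via J)
H: 16  (via K)
Shortest route: G → J → K → H = 16.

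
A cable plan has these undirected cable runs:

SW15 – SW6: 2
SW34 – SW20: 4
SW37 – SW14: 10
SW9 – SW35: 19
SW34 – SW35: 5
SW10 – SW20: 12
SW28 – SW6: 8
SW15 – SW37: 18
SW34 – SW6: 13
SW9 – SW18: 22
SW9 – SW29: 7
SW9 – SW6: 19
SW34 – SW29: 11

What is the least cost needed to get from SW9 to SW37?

39

Running Dijkstra from SW9:
SW9: 0
SW29: 7  (via SW9)
SW34: 18  (via SW29)
SW6: 19  (via SW9)
SW35: 19  (via SW9)
SW15: 21  (via SW6)
SW20: 22  (via SW34)
SW18: 22  (via SW9)
SW28: 27  (via SW6)
SW10: 34  (via SW20)
SW37: 39  (via SW15)
Shortest route: SW9 → SW6 → SW15 → SW37 = 39.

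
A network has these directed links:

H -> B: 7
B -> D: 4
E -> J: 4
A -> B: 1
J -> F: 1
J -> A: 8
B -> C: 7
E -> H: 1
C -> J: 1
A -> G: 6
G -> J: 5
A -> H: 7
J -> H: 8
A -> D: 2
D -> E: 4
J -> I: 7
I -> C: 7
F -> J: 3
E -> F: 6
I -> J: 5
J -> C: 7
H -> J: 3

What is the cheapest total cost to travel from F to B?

Candidate routes:
F–J–A–D–E–H–B: 3+8+2+4+1+7 = 25
F–J–H–B: 3+8+7 = 18
F–J–A–H–B: 3+8+7+7 = 25
F–J–A–B: 3+8+1 = 12
The minimum is 12 via F–J–A–B.

12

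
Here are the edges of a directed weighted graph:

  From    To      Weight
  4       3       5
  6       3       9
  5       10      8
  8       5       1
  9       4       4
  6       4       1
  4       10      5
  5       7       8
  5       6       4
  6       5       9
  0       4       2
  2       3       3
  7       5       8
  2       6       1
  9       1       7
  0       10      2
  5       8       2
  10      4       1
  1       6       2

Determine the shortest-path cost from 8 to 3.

11

Shortest distances from 8:
8: 0
5: 1  (via 8)
6: 5  (via 5)
4: 6  (via 6)
7: 9  (via 5)
10: 9  (via 5)
3: 11  (via 4)
Shortest route: 8 → 5 → 6 → 4 → 3 = 11.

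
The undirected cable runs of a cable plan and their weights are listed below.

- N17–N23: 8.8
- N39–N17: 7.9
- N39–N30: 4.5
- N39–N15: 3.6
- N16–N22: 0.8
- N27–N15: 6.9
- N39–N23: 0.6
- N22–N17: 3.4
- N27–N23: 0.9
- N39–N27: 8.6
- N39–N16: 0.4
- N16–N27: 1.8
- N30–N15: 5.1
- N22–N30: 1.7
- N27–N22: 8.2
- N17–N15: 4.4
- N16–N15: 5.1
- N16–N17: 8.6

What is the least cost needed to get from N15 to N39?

Enumerating some paths:
N15 → N16 → N27 → N23 → N39: 5.1+1.8+0.9+0.6 = 8.4
N15 → N39: 3.6 = 3.6
N15 → N16 → N39: 5.1+0.4 = 5.5
N15 → N30 → N22 → N16 → N39: 5.1+1.7+0.8+0.4 = 8
The minimum is 3.6 via N15 → N39.

3.6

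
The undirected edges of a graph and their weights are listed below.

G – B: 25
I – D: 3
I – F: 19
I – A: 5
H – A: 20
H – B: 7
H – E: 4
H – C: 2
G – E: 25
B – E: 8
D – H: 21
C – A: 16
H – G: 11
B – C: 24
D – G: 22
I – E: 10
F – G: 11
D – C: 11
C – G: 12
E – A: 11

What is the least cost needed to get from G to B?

18

Compare a few routes:
G - H - B: 11+7 = 18
G - C - H - B: 12+2+7 = 21
Cheapest is G - H - B at 18.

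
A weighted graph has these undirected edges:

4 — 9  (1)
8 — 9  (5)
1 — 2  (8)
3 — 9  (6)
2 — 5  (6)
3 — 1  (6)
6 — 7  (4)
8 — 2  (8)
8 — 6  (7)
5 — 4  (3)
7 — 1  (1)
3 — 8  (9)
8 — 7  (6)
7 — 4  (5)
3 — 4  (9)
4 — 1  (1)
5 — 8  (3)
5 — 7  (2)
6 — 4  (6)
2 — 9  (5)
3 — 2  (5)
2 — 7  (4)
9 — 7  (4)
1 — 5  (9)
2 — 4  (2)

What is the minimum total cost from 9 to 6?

7

Settle nodes by increasing distance from 9:
9: 0
4: 1  (via 9)
1: 2  (via 4)
2: 3  (via 4)
7: 3  (via 1)
5: 4  (via 4)
8: 5  (via 9)
3: 6  (via 9)
6: 7  (via 4)
Shortest route: 9–4–6 = 7.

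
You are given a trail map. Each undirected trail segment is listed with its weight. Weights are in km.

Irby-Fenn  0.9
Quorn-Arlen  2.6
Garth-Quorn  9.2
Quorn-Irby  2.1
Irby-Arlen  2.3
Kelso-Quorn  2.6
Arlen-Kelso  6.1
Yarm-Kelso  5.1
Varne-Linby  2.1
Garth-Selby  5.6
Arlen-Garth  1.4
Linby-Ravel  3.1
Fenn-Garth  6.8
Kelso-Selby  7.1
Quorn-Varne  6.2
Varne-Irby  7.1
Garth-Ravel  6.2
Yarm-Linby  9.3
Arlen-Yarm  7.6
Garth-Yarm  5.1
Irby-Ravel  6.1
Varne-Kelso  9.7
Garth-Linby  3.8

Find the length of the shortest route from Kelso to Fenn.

5.6 km

Running Dijkstra from Kelso:
Kelso: 0
Quorn: 2.6  (via Kelso)
Irby: 4.7  (via Quorn)
Yarm: 5.1  (via Kelso)
Arlen: 5.2  (via Quorn)
Fenn: 5.6  (via Irby)
Shortest route: Kelso–Quorn–Irby–Fenn = 5.6 km.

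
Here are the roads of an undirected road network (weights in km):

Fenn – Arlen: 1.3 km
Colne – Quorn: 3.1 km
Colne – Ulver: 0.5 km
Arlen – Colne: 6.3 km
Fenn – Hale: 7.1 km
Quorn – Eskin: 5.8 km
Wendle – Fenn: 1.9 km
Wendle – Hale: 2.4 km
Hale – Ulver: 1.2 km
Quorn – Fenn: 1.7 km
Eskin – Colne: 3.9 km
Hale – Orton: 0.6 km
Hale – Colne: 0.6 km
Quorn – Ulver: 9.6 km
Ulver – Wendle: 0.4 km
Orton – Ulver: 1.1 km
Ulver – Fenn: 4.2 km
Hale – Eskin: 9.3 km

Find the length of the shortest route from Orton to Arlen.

Enumerating some paths:
Orton - Hale - Ulver - Wendle - Fenn - Arlen: 0.6+1.2+0.4+1.9+1.3 = 5.4
Orton - Hale - Colne - Ulver - Wendle - Fenn - Arlen: 0.6+0.6+0.5+0.4+1.9+1.3 = 5.3
Orton - Ulver - Wendle - Fenn - Arlen: 1.1+0.4+1.9+1.3 = 4.7
Orton - Hale - Wendle - Fenn - Arlen: 0.6+2.4+1.9+1.3 = 6.2
The minimum is 4.7 km via Orton - Ulver - Wendle - Fenn - Arlen.

4.7 km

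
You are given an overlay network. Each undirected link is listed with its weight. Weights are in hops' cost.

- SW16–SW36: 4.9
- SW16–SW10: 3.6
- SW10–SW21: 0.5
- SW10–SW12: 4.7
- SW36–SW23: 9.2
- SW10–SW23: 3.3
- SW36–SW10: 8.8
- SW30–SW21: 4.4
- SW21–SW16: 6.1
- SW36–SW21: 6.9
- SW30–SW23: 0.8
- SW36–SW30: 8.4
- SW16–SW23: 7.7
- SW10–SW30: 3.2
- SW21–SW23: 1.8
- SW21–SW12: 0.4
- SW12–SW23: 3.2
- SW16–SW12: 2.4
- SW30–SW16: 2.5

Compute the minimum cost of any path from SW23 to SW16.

Shortest distances from SW23:
SW23: 0
SW30: 0.8  (via SW23)
SW21: 1.8  (via SW23)
SW12: 2.2  (via SW21)
SW10: 2.3  (via SW21)
SW16: 3.3  (via SW30)
Shortest route: SW23 → SW30 → SW16 = 3.3 hops' cost.

3.3 hops' cost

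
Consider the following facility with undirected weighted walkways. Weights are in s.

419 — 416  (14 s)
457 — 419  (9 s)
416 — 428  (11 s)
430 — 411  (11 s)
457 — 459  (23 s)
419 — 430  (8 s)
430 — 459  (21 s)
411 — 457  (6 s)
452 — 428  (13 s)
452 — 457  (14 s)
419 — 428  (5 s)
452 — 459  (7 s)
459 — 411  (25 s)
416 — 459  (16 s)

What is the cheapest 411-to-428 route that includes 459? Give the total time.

Best 411 to 459: 411 → 459 costing 25
Shortest 459→428: 459 → 452 → 428 = 20
Total via 459: 25 + 20 = 45 s.

45 s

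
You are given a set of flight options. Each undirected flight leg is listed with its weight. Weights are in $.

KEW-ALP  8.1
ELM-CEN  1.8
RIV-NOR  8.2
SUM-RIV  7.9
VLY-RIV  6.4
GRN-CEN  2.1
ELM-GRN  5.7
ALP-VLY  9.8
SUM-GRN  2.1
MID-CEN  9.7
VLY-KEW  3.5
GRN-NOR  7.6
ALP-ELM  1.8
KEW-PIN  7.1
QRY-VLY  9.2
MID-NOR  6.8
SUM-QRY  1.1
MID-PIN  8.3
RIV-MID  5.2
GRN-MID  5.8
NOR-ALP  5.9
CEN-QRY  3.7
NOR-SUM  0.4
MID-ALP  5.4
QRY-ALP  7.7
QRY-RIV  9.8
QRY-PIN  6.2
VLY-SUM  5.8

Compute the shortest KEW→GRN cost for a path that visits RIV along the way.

$19.9

Shortest KEW→RIV: KEW → VLY → RIV = 9.9
Shortest RIV→GRN: RIV → SUM → GRN = 10
Total via RIV: 9.9 + 10 = $19.9.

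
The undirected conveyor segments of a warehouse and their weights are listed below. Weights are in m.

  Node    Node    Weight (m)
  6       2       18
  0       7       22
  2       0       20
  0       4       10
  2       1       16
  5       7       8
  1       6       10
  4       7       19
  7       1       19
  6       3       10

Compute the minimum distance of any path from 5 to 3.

47 m

Candidate routes:
5–7–1–2–6–3: 8+19+16+18+10 = 71
5–7–0–2–6–3: 8+22+20+18+10 = 78
5–7–1–6–3: 8+19+10+10 = 47
Cheapest is 5–7–1–6–3 at 47 m.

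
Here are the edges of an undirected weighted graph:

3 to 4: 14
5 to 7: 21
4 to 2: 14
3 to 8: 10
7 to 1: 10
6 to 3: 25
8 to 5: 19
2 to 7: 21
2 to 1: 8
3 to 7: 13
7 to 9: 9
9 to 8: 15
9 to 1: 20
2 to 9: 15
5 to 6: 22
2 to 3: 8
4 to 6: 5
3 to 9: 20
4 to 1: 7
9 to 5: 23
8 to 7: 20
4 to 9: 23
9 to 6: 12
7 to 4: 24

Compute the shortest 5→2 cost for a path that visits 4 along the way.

Best 5 to 4: 5–6–4 costing 27
Shortest 4→2: 4–2 = 14
Total via 4: 27 + 14 = 41.

41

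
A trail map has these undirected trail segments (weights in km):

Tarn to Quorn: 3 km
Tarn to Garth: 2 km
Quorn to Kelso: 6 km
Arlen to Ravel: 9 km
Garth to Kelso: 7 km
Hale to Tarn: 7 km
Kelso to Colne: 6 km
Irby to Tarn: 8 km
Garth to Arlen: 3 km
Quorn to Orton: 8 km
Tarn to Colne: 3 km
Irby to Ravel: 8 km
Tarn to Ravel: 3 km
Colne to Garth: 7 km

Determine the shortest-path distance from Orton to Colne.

Running Dijkstra from Orton:
Orton: 0
Quorn: 8  (via Orton)
Tarn: 11  (via Quorn)
Garth: 13  (via Tarn)
Kelso: 14  (via Quorn)
Colne: 14  (via Tarn)
Shortest route: Orton → Quorn → Tarn → Colne = 14 km.

14 km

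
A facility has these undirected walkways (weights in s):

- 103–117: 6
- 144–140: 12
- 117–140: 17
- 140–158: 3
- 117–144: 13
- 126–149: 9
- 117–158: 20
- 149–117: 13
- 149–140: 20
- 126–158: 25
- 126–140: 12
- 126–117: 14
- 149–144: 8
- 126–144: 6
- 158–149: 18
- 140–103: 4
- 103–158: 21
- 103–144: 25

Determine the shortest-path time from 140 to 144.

12 s

Running Dijkstra from 140:
140: 0
158: 3  (via 140)
103: 4  (via 140)
117: 10  (via 103)
126: 12  (via 140)
144: 12  (via 140)
Shortest route: 140–144 = 12 s.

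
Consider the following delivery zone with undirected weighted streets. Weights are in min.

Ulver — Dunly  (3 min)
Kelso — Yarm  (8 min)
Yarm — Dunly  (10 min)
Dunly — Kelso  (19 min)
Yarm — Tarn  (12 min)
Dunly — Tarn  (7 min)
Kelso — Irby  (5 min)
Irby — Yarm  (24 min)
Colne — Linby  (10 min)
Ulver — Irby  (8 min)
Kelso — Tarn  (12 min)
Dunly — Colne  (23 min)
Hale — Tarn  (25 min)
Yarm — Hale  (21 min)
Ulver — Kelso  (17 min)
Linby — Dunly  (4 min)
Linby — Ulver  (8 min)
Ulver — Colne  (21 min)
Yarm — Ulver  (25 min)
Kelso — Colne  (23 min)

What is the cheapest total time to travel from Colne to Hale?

45 min

Enumerating some paths:
Colne → Linby → Dunly → Tarn → Hale: 10+4+7+25 = 46
Colne → Linby → Dunly → Yarm → Hale: 10+4+10+21 = 45
Colne → Kelso → Yarm → Hale: 23+8+21 = 52
Colne → Linby → Ulver → Dunly → Yarm → Hale: 10+8+3+10+21 = 52
The minimum is 45 min via Colne → Linby → Dunly → Yarm → Hale.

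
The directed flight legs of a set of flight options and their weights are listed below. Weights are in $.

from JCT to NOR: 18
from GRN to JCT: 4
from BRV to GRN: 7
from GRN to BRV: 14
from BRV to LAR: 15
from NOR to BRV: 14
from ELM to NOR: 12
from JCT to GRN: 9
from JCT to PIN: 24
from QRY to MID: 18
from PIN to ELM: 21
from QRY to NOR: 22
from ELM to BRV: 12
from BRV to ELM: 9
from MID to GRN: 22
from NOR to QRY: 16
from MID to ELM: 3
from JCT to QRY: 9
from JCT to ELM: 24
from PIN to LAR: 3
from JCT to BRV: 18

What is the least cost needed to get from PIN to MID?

$67

Candidate routes:
PIN–ELM–NOR–QRY–MID: 21+12+16+18 = 67
PIN–ELM–BRV–GRN–JCT–QRY–MID: 21+12+7+4+9+18 = 71
Cheapest is PIN–ELM–NOR–QRY–MID at $67.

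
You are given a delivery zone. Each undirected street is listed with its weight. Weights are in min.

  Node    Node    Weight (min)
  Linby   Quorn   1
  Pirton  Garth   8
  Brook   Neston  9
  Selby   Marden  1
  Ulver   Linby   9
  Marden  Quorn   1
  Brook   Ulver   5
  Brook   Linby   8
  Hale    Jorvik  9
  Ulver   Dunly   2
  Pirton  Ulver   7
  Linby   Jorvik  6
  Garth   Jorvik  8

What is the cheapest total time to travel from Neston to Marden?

19 min

Settle nodes by increasing distance from Neston:
Neston: 0
Brook: 9  (via Neston)
Ulver: 14  (via Brook)
Dunly: 16  (via Ulver)
Linby: 17  (via Brook)
Quorn: 18  (via Linby)
Marden: 19  (via Quorn)
Shortest route: Neston–Brook–Linby–Quorn–Marden = 19 min.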